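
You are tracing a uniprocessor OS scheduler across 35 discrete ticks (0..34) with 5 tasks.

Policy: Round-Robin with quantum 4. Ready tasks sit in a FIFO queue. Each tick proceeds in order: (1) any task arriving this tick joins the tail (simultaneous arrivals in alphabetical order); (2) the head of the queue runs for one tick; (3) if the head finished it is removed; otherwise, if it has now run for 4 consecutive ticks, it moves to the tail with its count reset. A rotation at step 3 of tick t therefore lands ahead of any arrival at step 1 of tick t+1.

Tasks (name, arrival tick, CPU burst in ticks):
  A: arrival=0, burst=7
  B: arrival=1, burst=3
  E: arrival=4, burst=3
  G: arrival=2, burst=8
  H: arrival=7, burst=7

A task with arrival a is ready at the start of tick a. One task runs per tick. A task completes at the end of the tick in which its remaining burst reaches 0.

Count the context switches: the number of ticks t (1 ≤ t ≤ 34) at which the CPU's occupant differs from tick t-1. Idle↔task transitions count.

t=0: queue=[A] q_used=0 → run A
t=1: queue=[A,B] q_used=1 → run A
t=2: queue=[A,B,G] q_used=2 → run A
t=3: queue=[A,B,G] q_used=3 → run A
t=4: queue=[B,G,A,E] q_used=0 → run B
t=5: queue=[B,G,A,E] q_used=1 → run B
t=6: queue=[B,G,A,E] q_used=2 → run B
t=7: queue=[G,A,E,H] q_used=0 → run G
t=8: queue=[G,A,E,H] q_used=1 → run G
t=9: queue=[G,A,E,H] q_used=2 → run G
t=10: queue=[G,A,E,H] q_used=3 → run G
t=11: queue=[A,E,H,G] q_used=0 → run A
t=12: queue=[A,E,H,G] q_used=1 → run A
t=13: queue=[A,E,H,G] q_used=2 → run A
t=14: queue=[E,H,G] q_used=0 → run E
t=15: queue=[E,H,G] q_used=1 → run E
t=16: queue=[E,H,G] q_used=2 → run E
t=17: queue=[H,G] q_used=0 → run H
t=18: queue=[H,G] q_used=1 → run H
t=19: queue=[H,G] q_used=2 → run H
t=20: queue=[H,G] q_used=3 → run H
t=21: queue=[G,H] q_used=0 → run G
t=22: queue=[G,H] q_used=1 → run G
t=23: queue=[G,H] q_used=2 → run G
t=24: queue=[G,H] q_used=3 → run G
t=25: queue=[H] q_used=0 → run H
t=26: queue=[H] q_used=1 → run H
t=27: queue=[H] q_used=2 → run H
t=28: (idle)
t=29: (idle)
t=30: (idle)
t=31: (idle)
t=32: (idle)
t=33: (idle)
t=34: (idle)

context switches = 8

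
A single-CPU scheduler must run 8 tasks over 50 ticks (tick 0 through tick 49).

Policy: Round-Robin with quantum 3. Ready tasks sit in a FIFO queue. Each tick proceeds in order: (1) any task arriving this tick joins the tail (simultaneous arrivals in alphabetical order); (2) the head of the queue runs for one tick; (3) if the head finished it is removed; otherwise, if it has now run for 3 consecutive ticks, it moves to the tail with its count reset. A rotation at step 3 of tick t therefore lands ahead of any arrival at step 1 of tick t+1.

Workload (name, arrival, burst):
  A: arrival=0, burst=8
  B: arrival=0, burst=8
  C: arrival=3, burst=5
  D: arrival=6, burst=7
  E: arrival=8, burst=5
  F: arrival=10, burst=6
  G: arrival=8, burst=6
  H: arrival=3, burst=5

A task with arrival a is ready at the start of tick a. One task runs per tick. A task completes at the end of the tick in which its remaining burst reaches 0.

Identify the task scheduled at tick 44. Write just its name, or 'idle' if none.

t=0: queue=[A,B] q_used=0 → run A
t=1: queue=[A,B] q_used=1 → run A
t=2: queue=[A,B] q_used=2 → run A
t=3: queue=[B,A,C,H] q_used=0 → run B
t=4: queue=[B,A,C,H] q_used=1 → run B
t=5: queue=[B,A,C,H] q_used=2 → run B
t=6: queue=[A,C,H,B,D] q_used=0 → run A
t=7: queue=[A,C,H,B,D] q_used=1 → run A
t=8: queue=[A,C,H,B,D,E,G] q_used=2 → run A
t=9: queue=[C,H,B,D,E,G,A] q_used=0 → run C
t=10: queue=[C,H,B,D,E,G,A,F] q_used=1 → run C
t=11: queue=[C,H,B,D,E,G,A,F] q_used=2 → run C
t=12: queue=[H,B,D,E,G,A,F,C] q_used=0 → run H
t=13: queue=[H,B,D,E,G,A,F,C] q_used=1 → run H
t=14: queue=[H,B,D,E,G,A,F,C] q_used=2 → run H
t=15: queue=[B,D,E,G,A,F,C,H] q_used=0 → run B
t=16: queue=[B,D,E,G,A,F,C,H] q_used=1 → run B
t=17: queue=[B,D,E,G,A,F,C,H] q_used=2 → run B
t=18: queue=[D,E,G,A,F,C,H,B] q_used=0 → run D
t=19: queue=[D,E,G,A,F,C,H,B] q_used=1 → run D
t=20: queue=[D,E,G,A,F,C,H,B] q_used=2 → run D
t=21: queue=[E,G,A,F,C,H,B,D] q_used=0 → run E
t=22: queue=[E,G,A,F,C,H,B,D] q_used=1 → run E
t=23: queue=[E,G,A,F,C,H,B,D] q_used=2 → run E
t=24: queue=[G,A,F,C,H,B,D,E] q_used=0 → run G
t=25: queue=[G,A,F,C,H,B,D,E] q_used=1 → run G
t=26: queue=[G,A,F,C,H,B,D,E] q_used=2 → run G
t=27: queue=[A,F,C,H,B,D,E,G] q_used=0 → run A
t=28: queue=[A,F,C,H,B,D,E,G] q_used=1 → run A
t=29: queue=[F,C,H,B,D,E,G] q_used=0 → run F
t=30: queue=[F,C,H,B,D,E,G] q_used=1 → run F
t=31: queue=[F,C,H,B,D,E,G] q_used=2 → run F
t=32: queue=[C,H,B,D,E,G,F] q_used=0 → run C
t=33: queue=[C,H,B,D,E,G,F] q_used=1 → run C
t=34: queue=[H,B,D,E,G,F] q_used=0 → run H
t=35: queue=[H,B,D,E,G,F] q_used=1 → run H
t=36: queue=[B,D,E,G,F] q_used=0 → run B
t=37: queue=[B,D,E,G,F] q_used=1 → run B
t=38: queue=[D,E,G,F] q_used=0 → run D
t=39: queue=[D,E,G,F] q_used=1 → run D
t=40: queue=[D,E,G,F] q_used=2 → run D
t=41: queue=[E,G,F,D] q_used=0 → run E
t=42: queue=[E,G,F,D] q_used=1 → run E
t=43: queue=[G,F,D] q_used=0 → run G
t=44: queue=[G,F,D] q_used=1 → run G
t=45: queue=[G,F,D] q_used=2 → run G
t=46: queue=[F,D] q_used=0 → run F
t=47: queue=[F,D] q_used=1 → run F
t=48: queue=[F,D] q_used=2 → run F
t=49: queue=[D] q_used=0 → run D

running at tick 44 = G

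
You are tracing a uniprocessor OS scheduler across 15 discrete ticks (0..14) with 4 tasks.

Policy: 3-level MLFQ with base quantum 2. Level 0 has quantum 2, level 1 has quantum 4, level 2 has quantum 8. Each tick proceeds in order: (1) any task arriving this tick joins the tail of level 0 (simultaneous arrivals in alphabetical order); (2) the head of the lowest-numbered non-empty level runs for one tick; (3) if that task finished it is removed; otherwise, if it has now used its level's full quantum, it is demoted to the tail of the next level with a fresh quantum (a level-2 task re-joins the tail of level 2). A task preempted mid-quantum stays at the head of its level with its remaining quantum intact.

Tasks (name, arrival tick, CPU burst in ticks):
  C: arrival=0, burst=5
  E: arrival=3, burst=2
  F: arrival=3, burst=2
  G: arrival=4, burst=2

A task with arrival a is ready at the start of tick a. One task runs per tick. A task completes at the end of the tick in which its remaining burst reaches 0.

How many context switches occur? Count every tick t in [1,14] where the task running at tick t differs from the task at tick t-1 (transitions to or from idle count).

t=0: L0/L1/L2 = C/-/- → run C
t=1: L0/L1/L2 = C/-/- → run C
t=2: L0/L1/L2 = -/C/- → run C
t=3: L0/L1/L2 = EF/C/- → run E
t=4: L0/L1/L2 = EFG/C/- → run E
t=5: L0/L1/L2 = FG/C/- → run F
t=6: L0/L1/L2 = FG/C/- → run F
t=7: L0/L1/L2 = G/C/- → run G
t=8: L0/L1/L2 = G/C/- → run G
t=9: L0/L1/L2 = -/C/- → run C
t=10: L0/L1/L2 = -/C/- → run C
t=11: (idle)
t=12: (idle)
t=13: (idle)
t=14: (idle)

context switches = 5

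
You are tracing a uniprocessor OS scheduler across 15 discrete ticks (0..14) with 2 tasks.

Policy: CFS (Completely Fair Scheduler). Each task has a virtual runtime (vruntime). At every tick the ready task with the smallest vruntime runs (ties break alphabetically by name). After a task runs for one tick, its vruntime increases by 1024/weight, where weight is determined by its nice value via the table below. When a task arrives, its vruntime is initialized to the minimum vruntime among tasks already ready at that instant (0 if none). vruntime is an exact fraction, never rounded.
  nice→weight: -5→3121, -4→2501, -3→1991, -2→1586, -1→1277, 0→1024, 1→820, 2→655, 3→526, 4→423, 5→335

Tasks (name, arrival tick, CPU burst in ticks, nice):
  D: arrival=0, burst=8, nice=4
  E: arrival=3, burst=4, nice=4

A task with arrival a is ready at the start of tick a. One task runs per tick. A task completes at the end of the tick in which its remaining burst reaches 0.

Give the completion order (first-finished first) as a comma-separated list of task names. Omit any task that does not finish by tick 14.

completion order = E, D

t=0: vr[D=0] → run D
t=1: vr[D=1024/423] → run D
t=2: vr[D=2048/423] → run D
t=3: vr[D=1024/141 E=1024/141] → run D
t=4: vr[D=4096/423 E=1024/141] → run E
t=5: vr[D=4096/423 E=4096/423] → run D
t=6: vr[D=5120/423 E=4096/423] → run E
t=7: vr[D=5120/423 E=5120/423] → run D
t=8: vr[D=2048/141 E=5120/423] → run E
t=9: vr[D=2048/141 E=2048/141] → run D
t=10: vr[D=7168/423 E=2048/141] → run E
t=11: vr[D=7168/423] → run D
t=12: (idle)
t=13: (idle)
t=14: (idle)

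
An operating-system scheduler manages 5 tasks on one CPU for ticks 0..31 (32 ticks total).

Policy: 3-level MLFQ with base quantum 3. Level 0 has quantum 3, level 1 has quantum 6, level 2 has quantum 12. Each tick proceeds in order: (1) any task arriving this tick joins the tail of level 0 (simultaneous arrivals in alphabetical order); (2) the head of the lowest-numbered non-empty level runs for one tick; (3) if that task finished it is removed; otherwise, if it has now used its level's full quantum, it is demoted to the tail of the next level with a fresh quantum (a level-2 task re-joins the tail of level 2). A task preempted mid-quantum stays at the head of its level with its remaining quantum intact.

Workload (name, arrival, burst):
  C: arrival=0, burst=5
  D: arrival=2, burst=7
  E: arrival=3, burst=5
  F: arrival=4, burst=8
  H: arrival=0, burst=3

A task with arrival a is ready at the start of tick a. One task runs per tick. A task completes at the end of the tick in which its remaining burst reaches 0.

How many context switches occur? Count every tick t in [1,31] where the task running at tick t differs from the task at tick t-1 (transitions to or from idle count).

t=0: L0/L1/L2 = CH/-/- → run C
t=1: L0/L1/L2 = CH/-/- → run C
t=2: L0/L1/L2 = CHD/-/- → run C
t=3: L0/L1/L2 = HDE/C/- → run H
t=4: L0/L1/L2 = HDEF/C/- → run H
t=5: L0/L1/L2 = HDEF/C/- → run H
t=6: L0/L1/L2 = DEF/C/- → run D
t=7: L0/L1/L2 = DEF/C/- → run D
t=8: L0/L1/L2 = DEF/C/- → run D
t=9: L0/L1/L2 = EF/CD/- → run E
t=10: L0/L1/L2 = EF/CD/- → run E
t=11: L0/L1/L2 = EF/CD/- → run E
t=12: L0/L1/L2 = F/CDE/- → run F
t=13: L0/L1/L2 = F/CDE/- → run F
t=14: L0/L1/L2 = F/CDE/- → run F
t=15: L0/L1/L2 = -/CDEF/- → run C
t=16: L0/L1/L2 = -/CDEF/- → run C
t=17: L0/L1/L2 = -/DEF/- → run D
t=18: L0/L1/L2 = -/DEF/- → run D
t=19: L0/L1/L2 = -/DEF/- → run D
t=20: L0/L1/L2 = -/DEF/- → run D
t=21: L0/L1/L2 = -/EF/- → run E
t=22: L0/L1/L2 = -/EF/- → run E
t=23: L0/L1/L2 = -/F/- → run F
t=24: L0/L1/L2 = -/F/- → run F
t=25: L0/L1/L2 = -/F/- → run F
t=26: L0/L1/L2 = -/F/- → run F
t=27: L0/L1/L2 = -/F/- → run F
t=28: (idle)
t=29: (idle)
t=30: (idle)
t=31: (idle)

context switches = 9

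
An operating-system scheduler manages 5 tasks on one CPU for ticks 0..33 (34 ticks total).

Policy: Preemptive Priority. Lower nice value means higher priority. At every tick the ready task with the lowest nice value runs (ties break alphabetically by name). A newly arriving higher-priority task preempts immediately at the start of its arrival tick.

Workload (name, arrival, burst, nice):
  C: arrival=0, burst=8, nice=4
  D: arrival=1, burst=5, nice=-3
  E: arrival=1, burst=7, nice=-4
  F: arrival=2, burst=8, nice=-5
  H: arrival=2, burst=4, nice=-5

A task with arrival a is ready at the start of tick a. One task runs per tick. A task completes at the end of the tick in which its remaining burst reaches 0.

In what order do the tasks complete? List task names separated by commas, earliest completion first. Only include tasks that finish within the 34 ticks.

completion order = F, H, E, D, C

t=0: ready={C} → run C
t=1: ready={C,D,E} → run E
t=2: ready={C,D,E,F,H} → run F
t=3: ready={C,D,E,F,H} → run F
t=4: ready={C,D,E,F,H} → run F
t=5: ready={C,D,E,F,H} → run F
t=6: ready={C,D,E,F,H} → run F
t=7: ready={C,D,E,F,H} → run F
t=8: ready={C,D,E,F,H} → run F
t=9: ready={C,D,E,F,H} → run F
t=10: ready={C,D,E,H} → run H
t=11: ready={C,D,E,H} → run H
t=12: ready={C,D,E,H} → run H
t=13: ready={C,D,E,H} → run H
t=14: ready={C,D,E} → run E
t=15: ready={C,D,E} → run E
t=16: ready={C,D,E} → run E
t=17: ready={C,D,E} → run E
t=18: ready={C,D,E} → run E
t=19: ready={C,D,E} → run E
t=20: ready={C,D} → run D
t=21: ready={C,D} → run D
t=22: ready={C,D} → run D
t=23: ready={C,D} → run D
t=24: ready={C,D} → run D
t=25: ready={C} → run C
t=26: ready={C} → run C
t=27: ready={C} → run C
t=28: ready={C} → run C
t=29: ready={C} → run C
t=30: ready={C} → run C
t=31: ready={C} → run C
t=32: (idle)
t=33: (idle)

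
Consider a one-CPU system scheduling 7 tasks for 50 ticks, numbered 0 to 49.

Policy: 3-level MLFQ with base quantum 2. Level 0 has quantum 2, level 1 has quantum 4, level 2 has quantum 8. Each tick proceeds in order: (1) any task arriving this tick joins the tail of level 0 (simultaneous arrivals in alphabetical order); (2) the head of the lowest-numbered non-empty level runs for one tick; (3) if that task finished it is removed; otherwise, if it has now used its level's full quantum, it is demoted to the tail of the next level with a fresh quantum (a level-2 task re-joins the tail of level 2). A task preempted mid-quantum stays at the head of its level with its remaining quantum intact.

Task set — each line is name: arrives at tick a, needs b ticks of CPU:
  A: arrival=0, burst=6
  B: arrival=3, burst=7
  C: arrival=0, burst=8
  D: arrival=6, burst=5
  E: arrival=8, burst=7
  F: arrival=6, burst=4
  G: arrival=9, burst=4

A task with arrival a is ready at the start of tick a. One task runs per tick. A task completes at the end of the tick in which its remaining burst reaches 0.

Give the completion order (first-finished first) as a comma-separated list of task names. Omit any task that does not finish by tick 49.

completion order = A, D, F, G, C, B, E

t=0: L0/L1/L2 = AC/-/- → run A
t=1: L0/L1/L2 = AC/-/- → run A
t=2: L0/L1/L2 = C/A/- → run C
t=3: L0/L1/L2 = CB/A/- → run C
t=4: L0/L1/L2 = B/AC/- → run B
t=5: L0/L1/L2 = B/AC/- → run B
t=6: L0/L1/L2 = DF/ACB/- → run D
t=7: L0/L1/L2 = DF/ACB/- → run D
t=8: L0/L1/L2 = FE/ACBD/- → run F
t=9: L0/L1/L2 = FEG/ACBD/- → run F
t=10: L0/L1/L2 = EG/ACBDF/- → run E
t=11: L0/L1/L2 = EG/ACBDF/- → run E
t=12: L0/L1/L2 = G/ACBDFE/- → run G
t=13: L0/L1/L2 = G/ACBDFE/- → run G
t=14: L0/L1/L2 = -/ACBDFEG/- → run A
t=15: L0/L1/L2 = -/ACBDFEG/- → run A
t=16: L0/L1/L2 = -/ACBDFEG/- → run A
t=17: L0/L1/L2 = -/ACBDFEG/- → run A
t=18: L0/L1/L2 = -/CBDFEG/- → run C
t=19: L0/L1/L2 = -/CBDFEG/- → run C
t=20: L0/L1/L2 = -/CBDFEG/- → run C
t=21: L0/L1/L2 = -/CBDFEG/- → run C
t=22: L0/L1/L2 = -/BDFEG/C → run B
t=23: L0/L1/L2 = -/BDFEG/C → run B
t=24: L0/L1/L2 = -/BDFEG/C → run B
t=25: L0/L1/L2 = -/BDFEG/C → run B
t=26: L0/L1/L2 = -/DFEG/CB → run D
t=27: L0/L1/L2 = -/DFEG/CB → run D
t=28: L0/L1/L2 = -/DFEG/CB → run D
t=29: L0/L1/L2 = -/FEG/CB → run F
t=30: L0/L1/L2 = -/FEG/CB → run F
t=31: L0/L1/L2 = -/EG/CB → run E
t=32: L0/L1/L2 = -/EG/CB → run E
t=33: L0/L1/L2 = -/EG/CB → run E
t=34: L0/L1/L2 = -/EG/CB → run E
t=35: L0/L1/L2 = -/G/CBE → run G
t=36: L0/L1/L2 = -/G/CBE → run G
t=37: L0/L1/L2 = -/-/CBE → run C
t=38: L0/L1/L2 = -/-/CBE → run C
t=39: L0/L1/L2 = -/-/BE → run B
t=40: L0/L1/L2 = -/-/E → run E
t=41: (idle)
t=42: (idle)
t=43: (idle)
t=44: (idle)
t=45: (idle)
t=46: (idle)
t=47: (idle)
t=48: (idle)
t=49: (idle)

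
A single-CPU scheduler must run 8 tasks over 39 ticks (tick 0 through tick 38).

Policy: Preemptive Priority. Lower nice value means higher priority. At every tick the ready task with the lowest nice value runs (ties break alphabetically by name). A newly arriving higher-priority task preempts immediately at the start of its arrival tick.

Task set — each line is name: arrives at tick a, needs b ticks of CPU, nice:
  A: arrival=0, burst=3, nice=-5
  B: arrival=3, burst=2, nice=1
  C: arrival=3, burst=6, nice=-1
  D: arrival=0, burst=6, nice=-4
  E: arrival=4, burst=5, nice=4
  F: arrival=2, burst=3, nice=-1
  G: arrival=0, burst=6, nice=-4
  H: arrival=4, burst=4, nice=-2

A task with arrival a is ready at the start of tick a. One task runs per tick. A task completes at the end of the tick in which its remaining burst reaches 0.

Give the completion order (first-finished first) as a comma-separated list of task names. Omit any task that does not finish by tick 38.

t=0: ready={A,D,G} → run A
t=1: ready={A,D,G} → run A
t=2: ready={A,D,F,G} → run A
t=3: ready={B,C,D,F,G} → run D
t=4: ready={B,C,D,E,F,G,H} → run D
t=5: ready={B,C,D,E,F,G,H} → run D
t=6: ready={B,C,D,E,F,G,H} → run D
t=7: ready={B,C,D,E,F,G,H} → run D
t=8: ready={B,C,D,E,F,G,H} → run D
t=9: ready={B,C,E,F,G,H} → run G
t=10: ready={B,C,E,F,G,H} → run G
t=11: ready={B,C,E,F,G,H} → run G
t=12: ready={B,C,E,F,G,H} → run G
t=13: ready={B,C,E,F,G,H} → run G
t=14: ready={B,C,E,F,G,H} → run G
t=15: ready={B,C,E,F,H} → run H
t=16: ready={B,C,E,F,H} → run H
t=17: ready={B,C,E,F,H} → run H
t=18: ready={B,C,E,F,H} → run H
t=19: ready={B,C,E,F} → run C
t=20: ready={B,C,E,F} → run C
t=21: ready={B,C,E,F} → run C
t=22: ready={B,C,E,F} → run C
t=23: ready={B,C,E,F} → run C
t=24: ready={B,C,E,F} → run C
t=25: ready={B,E,F} → run F
t=26: ready={B,E,F} → run F
t=27: ready={B,E,F} → run F
t=28: ready={B,E} → run B
t=29: ready={B,E} → run B
t=30: ready={E} → run E
t=31: ready={E} → run E
t=32: ready={E} → run E
t=33: ready={E} → run E
t=34: ready={E} → run E
t=35: (idle)
t=36: (idle)
t=37: (idle)
t=38: (idle)

completion order = A, D, G, H, C, F, B, E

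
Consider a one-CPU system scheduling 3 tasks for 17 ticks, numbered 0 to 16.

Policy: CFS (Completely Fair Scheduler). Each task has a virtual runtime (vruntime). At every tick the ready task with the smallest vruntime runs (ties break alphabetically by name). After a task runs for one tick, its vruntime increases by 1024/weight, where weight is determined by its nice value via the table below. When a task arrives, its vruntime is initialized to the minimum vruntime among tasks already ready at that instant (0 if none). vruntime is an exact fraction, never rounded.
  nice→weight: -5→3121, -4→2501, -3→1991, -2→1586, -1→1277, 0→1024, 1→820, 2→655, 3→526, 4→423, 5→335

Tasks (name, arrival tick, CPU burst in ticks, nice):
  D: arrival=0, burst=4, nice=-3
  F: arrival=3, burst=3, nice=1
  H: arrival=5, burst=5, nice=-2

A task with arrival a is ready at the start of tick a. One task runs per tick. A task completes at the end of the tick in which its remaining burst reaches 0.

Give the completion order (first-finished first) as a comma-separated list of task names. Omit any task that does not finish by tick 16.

completion order = D, F, H

t=0: vr[D=0] → run D
t=1: vr[D=1024/1991] → run D
t=2: vr[D=2048/1991] → run D
t=3: vr[D=3072/1991 F=3072/1991] → run D
t=4: vr[F=3072/1991] → run F
t=5: vr[F=1139456/408155 H=1139456/408155] → run F
t=6: vr[F=1649152/408155 H=1139456/408155] → run H
t=7: vr[F=1649152/408155 H=1112563968/323666915] → run H
t=8: vr[F=1649152/408155 H=1321539328/323666915] → run F
t=9: vr[H=1321539328/323666915] → run H
t=10: vr[H=1530514688/323666915] → run H
t=11: vr[H=1739490048/323666915] → run H
t=12: (idle)
t=13: (idle)
t=14: (idle)
t=15: (idle)
t=16: (idle)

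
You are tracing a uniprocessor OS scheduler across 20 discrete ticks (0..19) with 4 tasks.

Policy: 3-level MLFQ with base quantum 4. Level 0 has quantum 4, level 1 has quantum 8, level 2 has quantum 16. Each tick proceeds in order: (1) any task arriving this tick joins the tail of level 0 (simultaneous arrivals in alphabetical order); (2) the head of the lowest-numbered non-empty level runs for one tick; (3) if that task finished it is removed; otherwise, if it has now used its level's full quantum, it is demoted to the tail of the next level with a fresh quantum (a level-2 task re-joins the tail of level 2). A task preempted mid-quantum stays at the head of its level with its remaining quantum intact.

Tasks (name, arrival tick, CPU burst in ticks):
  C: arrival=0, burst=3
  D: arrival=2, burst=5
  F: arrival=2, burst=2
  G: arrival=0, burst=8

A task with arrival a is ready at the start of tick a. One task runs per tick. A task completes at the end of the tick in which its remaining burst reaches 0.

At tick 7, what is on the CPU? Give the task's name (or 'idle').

t=0: L0/L1/L2 = CG/-/- → run C
t=1: L0/L1/L2 = CG/-/- → run C
t=2: L0/L1/L2 = CGDF/-/- → run C
t=3: L0/L1/L2 = GDF/-/- → run G
t=4: L0/L1/L2 = GDF/-/- → run G
t=5: L0/L1/L2 = GDF/-/- → run G
t=6: L0/L1/L2 = GDF/-/- → run G
t=7: L0/L1/L2 = DF/G/- → run D
t=8: L0/L1/L2 = DF/G/- → run D
t=9: L0/L1/L2 = DF/G/- → run D
t=10: L0/L1/L2 = DF/G/- → run D
t=11: L0/L1/L2 = F/GD/- → run F
t=12: L0/L1/L2 = F/GD/- → run F
t=13: L0/L1/L2 = -/GD/- → run G
t=14: L0/L1/L2 = -/GD/- → run G
t=15: L0/L1/L2 = -/GD/- → run G
t=16: L0/L1/L2 = -/GD/- → run G
t=17: L0/L1/L2 = -/D/- → run D
t=18: (idle)
t=19: (idle)

running at tick 7 = D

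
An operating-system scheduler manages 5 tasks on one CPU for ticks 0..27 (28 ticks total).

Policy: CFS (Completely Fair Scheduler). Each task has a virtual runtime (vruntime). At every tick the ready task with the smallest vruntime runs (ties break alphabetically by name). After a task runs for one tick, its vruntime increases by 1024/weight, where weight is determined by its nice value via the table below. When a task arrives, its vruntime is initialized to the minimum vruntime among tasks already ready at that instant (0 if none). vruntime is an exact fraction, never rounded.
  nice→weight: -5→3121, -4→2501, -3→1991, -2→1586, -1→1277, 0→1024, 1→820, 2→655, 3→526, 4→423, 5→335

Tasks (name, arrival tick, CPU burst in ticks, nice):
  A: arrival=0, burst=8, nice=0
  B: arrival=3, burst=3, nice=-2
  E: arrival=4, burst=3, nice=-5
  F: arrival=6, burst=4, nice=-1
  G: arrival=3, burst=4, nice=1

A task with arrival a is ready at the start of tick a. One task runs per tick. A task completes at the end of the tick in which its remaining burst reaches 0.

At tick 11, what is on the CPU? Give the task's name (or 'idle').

t=0: vr[A=0] → run A
t=1: vr[A=1] → run A
t=2: vr[A=2] → run A
t=3: vr[A=3 B=3 G=3] → run A
t=4: vr[A=4 B=3 E=3 G=3] → run B
t=5: vr[A=4 B=2891/793 E=3 G=3] → run E
t=6: vr[A=4 B=2891/793 E=10387/3121 F=3 G=3] → run F
t=7: vr[A=4 B=2891/793 E=10387/3121 F=4855/1277 G=3] → run G
t=8: vr[A=4 B=2891/793 E=10387/3121 F=4855/1277 G=871/205] → run E
t=9: vr[A=4 B=2891/793 E=11411/3121 F=4855/1277 G=871/205] → run B
t=10: vr[A=4 B=3403/793 E=11411/3121 F=4855/1277 G=871/205] → run E
t=11: vr[A=4 B=3403/793 F=4855/1277 G=871/205] → run F
t=12: vr[A=4 B=3403/793 F=5879/1277 G=871/205] → run A
t=13: vr[A=5 B=3403/793 F=5879/1277 G=871/205] → run G
t=14: vr[A=5 B=3403/793 F=5879/1277 G=1127/205] → run B
t=15: vr[A=5 F=5879/1277 G=1127/205] → run F
t=16: vr[A=5 F=6903/1277 G=1127/205] → run A
t=17: vr[A=6 F=6903/1277 G=1127/205] → run F
t=18: vr[A=6 G=1127/205] → run G
t=19: vr[A=6 G=1383/205] → run A
t=20: vr[A=7 G=1383/205] → run G
t=21: vr[A=7] → run A
t=22: (idle)
t=23: (idle)
t=24: (idle)
t=25: (idle)
t=26: (idle)
t=27: (idle)

running at tick 11 = F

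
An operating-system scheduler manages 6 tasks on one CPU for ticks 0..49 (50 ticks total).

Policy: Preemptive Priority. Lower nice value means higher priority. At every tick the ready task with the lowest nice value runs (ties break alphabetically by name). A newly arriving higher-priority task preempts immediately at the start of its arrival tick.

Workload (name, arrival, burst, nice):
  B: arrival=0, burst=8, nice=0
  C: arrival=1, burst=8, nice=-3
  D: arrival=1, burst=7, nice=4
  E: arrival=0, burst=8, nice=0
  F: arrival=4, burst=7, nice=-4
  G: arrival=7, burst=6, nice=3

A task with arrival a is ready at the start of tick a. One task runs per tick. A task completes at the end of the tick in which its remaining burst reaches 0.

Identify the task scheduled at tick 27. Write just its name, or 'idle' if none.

running at tick 27 = E

t=0: ready={B,E} → run B
t=1: ready={B,C,D,E} → run C
t=2: ready={B,C,D,E} → run C
t=3: ready={B,C,D,E} → run C
t=4: ready={B,C,D,E,F} → run F
t=5: ready={B,C,D,E,F} → run F
t=6: ready={B,C,D,E,F} → run F
t=7: ready={B,C,D,E,F,G} → run F
t=8: ready={B,C,D,E,F,G} → run F
t=9: ready={B,C,D,E,F,G} → run F
t=10: ready={B,C,D,E,F,G} → run F
t=11: ready={B,C,D,E,G} → run C
t=12: ready={B,C,D,E,G} → run C
t=13: ready={B,C,D,E,G} → run C
t=14: ready={B,C,D,E,G} → run C
t=15: ready={B,C,D,E,G} → run C
t=16: ready={B,D,E,G} → run B
t=17: ready={B,D,E,G} → run B
t=18: ready={B,D,E,G} → run B
t=19: ready={B,D,E,G} → run B
t=20: ready={B,D,E,G} → run B
t=21: ready={B,D,E,G} → run B
t=22: ready={B,D,E,G} → run B
t=23: ready={D,E,G} → run E
t=24: ready={D,E,G} → run E
t=25: ready={D,E,G} → run E
t=26: ready={D,E,G} → run E
t=27: ready={D,E,G} → run E
t=28: ready={D,E,G} → run E
t=29: ready={D,E,G} → run E
t=30: ready={D,E,G} → run E
t=31: ready={D,G} → run G
t=32: ready={D,G} → run G
t=33: ready={D,G} → run G
t=34: ready={D,G} → run G
t=35: ready={D,G} → run G
t=36: ready={D,G} → run G
t=37: ready={D} → run D
t=38: ready={D} → run D
t=39: ready={D} → run D
t=40: ready={D} → run D
t=41: ready={D} → run D
t=42: ready={D} → run D
t=43: ready={D} → run D
t=44: (idle)
t=45: (idle)
t=46: (idle)
t=47: (idle)
t=48: (idle)
t=49: (idle)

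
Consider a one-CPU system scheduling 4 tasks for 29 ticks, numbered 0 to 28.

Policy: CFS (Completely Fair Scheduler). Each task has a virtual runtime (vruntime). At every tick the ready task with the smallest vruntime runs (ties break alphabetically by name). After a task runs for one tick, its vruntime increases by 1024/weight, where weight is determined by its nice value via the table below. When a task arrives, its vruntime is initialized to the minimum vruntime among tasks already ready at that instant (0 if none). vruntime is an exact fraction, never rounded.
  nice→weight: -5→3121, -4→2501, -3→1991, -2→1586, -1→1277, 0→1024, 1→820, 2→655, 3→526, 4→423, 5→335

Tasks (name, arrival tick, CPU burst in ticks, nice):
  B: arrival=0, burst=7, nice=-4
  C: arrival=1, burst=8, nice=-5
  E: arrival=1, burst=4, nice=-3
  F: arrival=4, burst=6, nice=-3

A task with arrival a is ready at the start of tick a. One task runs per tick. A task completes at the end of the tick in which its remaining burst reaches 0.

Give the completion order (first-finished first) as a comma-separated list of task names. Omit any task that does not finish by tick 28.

t=0: vr[B=0] → run B
t=1: vr[B=1024/2501 C=1024/2501 E=1024/2501] → run B
t=2: vr[B=2048/2501 C=1024/2501 E=1024/2501] → run C
t=3: vr[B=2048/2501 C=5756928/7805621 E=1024/2501] → run E
t=4: vr[B=2048/2501 C=5756928/7805621 E=4599808/4979491 F=5756928/7805621] → run C
t=5: vr[B=2048/2501 C=8317952/7805621 E=4599808/4979491 F=5756928/7805621] → run F
t=6: vr[B=2048/2501 C=8317952/7805621 E=4599808/4979491 F=19454999552/15540991411] → run B
t=7: vr[B=3072/2501 C=8317952/7805621 E=4599808/4979491 F=19454999552/15540991411] → run E
t=8: vr[B=3072/2501 C=8317952/7805621 E=7160832/4979491 F=19454999552/15540991411] → run C
t=9: vr[B=3072/2501 C=10878976/7805621 E=7160832/4979491 F=19454999552/15540991411] → run B
t=10: vr[B=4096/2501 C=10878976/7805621 E=7160832/4979491 F=19454999552/15540991411] → run F
t=11: vr[B=4096/2501 C=10878976/7805621 E=7160832/4979491 F=27447955456/15540991411] → run C
t=12: vr[B=4096/2501 C=13440000/7805621 E=7160832/4979491 F=27447955456/15540991411] → run E
t=13: vr[B=4096/2501 C=13440000/7805621 E=9721856/4979491 F=27447955456/15540991411] → run B
t=14: vr[B=5120/2501 C=13440000/7805621 E=9721856/4979491 F=27447955456/15540991411] → run C
t=15: vr[B=5120/2501 C=16001024/7805621 E=9721856/4979491 F=27447955456/15540991411] → run F
t=16: vr[B=5120/2501 C=16001024/7805621 E=9721856/4979491 F=35440911360/15540991411] → run E
t=17: vr[B=5120/2501 C=16001024/7805621 F=35440911360/15540991411] → run B
t=18: vr[B=6144/2501 C=16001024/7805621 F=35440911360/15540991411] → run C
t=19: vr[B=6144/2501 C=18562048/7805621 F=35440911360/15540991411] → run F
t=20: vr[B=6144/2501 C=18562048/7805621 F=43433867264/15540991411] → run C
t=21: vr[B=6144/2501 C=21123072/7805621 F=43433867264/15540991411] → run B
t=22: vr[C=21123072/7805621 F=43433867264/15540991411] → run C
t=23: vr[F=43433867264/15540991411] → run F
t=24: vr[F=51426823168/15540991411] → run F
t=25: (idle)
t=26: (idle)
t=27: (idle)
t=28: (idle)

completion order = E, B, C, F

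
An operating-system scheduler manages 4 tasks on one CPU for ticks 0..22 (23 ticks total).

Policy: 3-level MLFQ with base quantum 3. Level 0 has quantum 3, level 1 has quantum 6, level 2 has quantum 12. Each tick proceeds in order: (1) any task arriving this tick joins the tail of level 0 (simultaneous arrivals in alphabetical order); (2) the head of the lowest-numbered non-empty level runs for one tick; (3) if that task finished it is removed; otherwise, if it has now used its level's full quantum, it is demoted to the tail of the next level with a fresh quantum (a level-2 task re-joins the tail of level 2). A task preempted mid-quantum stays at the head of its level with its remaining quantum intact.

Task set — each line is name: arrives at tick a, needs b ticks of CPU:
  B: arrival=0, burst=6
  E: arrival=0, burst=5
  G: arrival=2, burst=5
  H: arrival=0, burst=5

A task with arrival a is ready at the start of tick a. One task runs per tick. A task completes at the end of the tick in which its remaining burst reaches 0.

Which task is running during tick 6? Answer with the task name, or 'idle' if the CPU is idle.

t=0: L0/L1/L2 = BEH/-/- → run B
t=1: L0/L1/L2 = BEH/-/- → run B
t=2: L0/L1/L2 = BEHG/-/- → run B
t=3: L0/L1/L2 = EHG/B/- → run E
t=4: L0/L1/L2 = EHG/B/- → run E
t=5: L0/L1/L2 = EHG/B/- → run E
t=6: L0/L1/L2 = HG/BE/- → run H
t=7: L0/L1/L2 = HG/BE/- → run H
t=8: L0/L1/L2 = HG/BE/- → run H
t=9: L0/L1/L2 = G/BEH/- → run G
t=10: L0/L1/L2 = G/BEH/- → run G
t=11: L0/L1/L2 = G/BEH/- → run G
t=12: L0/L1/L2 = -/BEHG/- → run B
t=13: L0/L1/L2 = -/BEHG/- → run B
t=14: L0/L1/L2 = -/BEHG/- → run B
t=15: L0/L1/L2 = -/EHG/- → run E
t=16: L0/L1/L2 = -/EHG/- → run E
t=17: L0/L1/L2 = -/HG/- → run H
t=18: L0/L1/L2 = -/HG/- → run H
t=19: L0/L1/L2 = -/G/- → run G
t=20: L0/L1/L2 = -/G/- → run G
t=21: (idle)
t=22: (idle)

running at tick 6 = H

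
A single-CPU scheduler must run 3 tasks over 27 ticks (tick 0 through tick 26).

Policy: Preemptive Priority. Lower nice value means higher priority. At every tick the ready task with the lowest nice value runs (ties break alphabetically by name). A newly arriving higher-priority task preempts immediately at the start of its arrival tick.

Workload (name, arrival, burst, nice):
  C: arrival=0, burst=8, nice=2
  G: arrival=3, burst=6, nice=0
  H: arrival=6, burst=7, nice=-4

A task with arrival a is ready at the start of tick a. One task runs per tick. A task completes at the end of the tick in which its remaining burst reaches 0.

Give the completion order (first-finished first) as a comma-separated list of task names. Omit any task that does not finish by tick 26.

t=0: ready={C} → run C
t=1: ready={C} → run C
t=2: ready={C} → run C
t=3: ready={C,G} → run G
t=4: ready={C,G} → run G
t=5: ready={C,G} → run G
t=6: ready={C,G,H} → run H
t=7: ready={C,G,H} → run H
t=8: ready={C,G,H} → run H
t=9: ready={C,G,H} → run H
t=10: ready={C,G,H} → run H
t=11: ready={C,G,H} → run H
t=12: ready={C,G,H} → run H
t=13: ready={C,G} → run G
t=14: ready={C,G} → run G
t=15: ready={C,G} → run G
t=16: ready={C} → run C
t=17: ready={C} → run C
t=18: ready={C} → run C
t=19: ready={C} → run C
t=20: ready={C} → run C
t=21: (idle)
t=22: (idle)
t=23: (idle)
t=24: (idle)
t=25: (idle)
t=26: (idle)

completion order = H, G, C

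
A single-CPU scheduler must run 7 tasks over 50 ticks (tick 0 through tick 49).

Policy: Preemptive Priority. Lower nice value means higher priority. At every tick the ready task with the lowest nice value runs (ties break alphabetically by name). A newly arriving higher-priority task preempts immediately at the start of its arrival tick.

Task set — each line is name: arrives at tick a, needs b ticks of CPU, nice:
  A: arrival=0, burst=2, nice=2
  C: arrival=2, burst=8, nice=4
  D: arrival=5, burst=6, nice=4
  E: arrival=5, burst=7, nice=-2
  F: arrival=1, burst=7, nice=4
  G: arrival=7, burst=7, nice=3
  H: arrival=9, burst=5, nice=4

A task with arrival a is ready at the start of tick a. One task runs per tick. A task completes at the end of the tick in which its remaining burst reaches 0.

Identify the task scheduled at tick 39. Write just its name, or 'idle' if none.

running at tick 39 = H

t=0: ready={A} → run A
t=1: ready={A,F} → run A
t=2: ready={C,F} → run C
t=3: ready={C,F} → run C
t=4: ready={C,F} → run C
t=5: ready={C,D,E,F} → run E
t=6: ready={C,D,E,F} → run E
t=7: ready={C,D,E,F,G} → run E
t=8: ready={C,D,E,F,G} → run E
t=9: ready={C,D,E,F,G,H} → run E
t=10: ready={C,D,E,F,G,H} → run E
t=11: ready={C,D,E,F,G,H} → run E
t=12: ready={C,D,F,G,H} → run G
t=13: ready={C,D,F,G,H} → run G
t=14: ready={C,D,F,G,H} → run G
t=15: ready={C,D,F,G,H} → run G
t=16: ready={C,D,F,G,H} → run G
t=17: ready={C,D,F,G,H} → run G
t=18: ready={C,D,F,G,H} → run G
t=19: ready={C,D,F,H} → run C
t=20: ready={C,D,F,H} → run C
t=21: ready={C,D,F,H} → run C
t=22: ready={C,D,F,H} → run C
t=23: ready={C,D,F,H} → run C
t=24: ready={D,F,H} → run D
t=25: ready={D,F,H} → run D
t=26: ready={D,F,H} → run D
t=27: ready={D,F,H} → run D
t=28: ready={D,F,H} → run D
t=29: ready={D,F,H} → run D
t=30: ready={F,H} → run F
t=31: ready={F,H} → run F
t=32: ready={F,H} → run F
t=33: ready={F,H} → run F
t=34: ready={F,H} → run F
t=35: ready={F,H} → run F
t=36: ready={F,H} → run F
t=37: ready={H} → run H
t=38: ready={H} → run H
t=39: ready={H} → run H
t=40: ready={H} → run H
t=41: ready={H} → run H
t=42: (idle)
t=43: (idle)
t=44: (idle)
t=45: (idle)
t=46: (idle)
t=47: (idle)
t=48: (idle)
t=49: (idle)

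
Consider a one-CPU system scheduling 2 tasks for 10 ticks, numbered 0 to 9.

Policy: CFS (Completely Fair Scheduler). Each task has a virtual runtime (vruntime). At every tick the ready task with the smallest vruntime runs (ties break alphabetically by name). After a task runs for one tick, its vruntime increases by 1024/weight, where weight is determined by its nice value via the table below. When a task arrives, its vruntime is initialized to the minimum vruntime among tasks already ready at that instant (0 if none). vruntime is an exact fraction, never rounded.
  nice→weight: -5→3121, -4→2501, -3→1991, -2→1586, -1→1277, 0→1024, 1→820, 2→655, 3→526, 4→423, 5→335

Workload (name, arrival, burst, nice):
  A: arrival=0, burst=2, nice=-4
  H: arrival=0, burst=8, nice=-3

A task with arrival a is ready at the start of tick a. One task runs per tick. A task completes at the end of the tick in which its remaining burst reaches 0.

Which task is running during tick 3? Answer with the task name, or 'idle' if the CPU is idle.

running at tick 3 = H

t=0: vr[A=0 H=0] → run A
t=1: vr[A=1024/2501 H=0] → run H
t=2: vr[A=1024/2501 H=1024/1991] → run A
t=3: vr[H=1024/1991] → run H
t=4: vr[H=2048/1991] → run H
t=5: vr[H=3072/1991] → run H
t=6: vr[H=4096/1991] → run H
t=7: vr[H=5120/1991] → run H
t=8: vr[H=6144/1991] → run H
t=9: vr[H=7168/1991] → run H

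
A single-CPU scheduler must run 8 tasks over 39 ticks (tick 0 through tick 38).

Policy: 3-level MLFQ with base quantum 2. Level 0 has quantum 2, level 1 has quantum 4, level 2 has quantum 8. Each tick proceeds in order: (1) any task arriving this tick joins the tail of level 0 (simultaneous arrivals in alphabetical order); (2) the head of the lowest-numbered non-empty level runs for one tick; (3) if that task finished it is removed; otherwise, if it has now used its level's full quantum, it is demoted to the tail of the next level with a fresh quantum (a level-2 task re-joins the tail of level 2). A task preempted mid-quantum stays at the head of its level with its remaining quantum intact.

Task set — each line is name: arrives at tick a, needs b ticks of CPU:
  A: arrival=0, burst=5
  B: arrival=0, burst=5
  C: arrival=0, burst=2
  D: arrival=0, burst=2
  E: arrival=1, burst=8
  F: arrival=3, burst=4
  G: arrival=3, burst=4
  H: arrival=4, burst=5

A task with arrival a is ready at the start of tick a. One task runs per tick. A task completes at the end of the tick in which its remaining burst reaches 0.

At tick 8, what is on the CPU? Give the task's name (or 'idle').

running at tick 8 = E

t=0: L0/L1/L2 = ABCD/-/- → run A
t=1: L0/L1/L2 = ABCDE/-/- → run A
t=2: L0/L1/L2 = BCDE/A/- → run B
t=3: L0/L1/L2 = BCDEFG/A/- → run B
t=4: L0/L1/L2 = CDEFGH/AB/- → run C
t=5: L0/L1/L2 = CDEFGH/AB/- → run C
t=6: L0/L1/L2 = DEFGH/AB/- → run D
t=7: L0/L1/L2 = DEFGH/AB/- → run D
t=8: L0/L1/L2 = EFGH/AB/- → run E
t=9: L0/L1/L2 = EFGH/AB/- → run E
t=10: L0/L1/L2 = FGH/ABE/- → run F
t=11: L0/L1/L2 = FGH/ABE/- → run F
t=12: L0/L1/L2 = GH/ABEF/- → run G
t=13: L0/L1/L2 = GH/ABEF/- → run G
t=14: L0/L1/L2 = H/ABEFG/- → run H
t=15: L0/L1/L2 = H/ABEFG/- → run H
t=16: L0/L1/L2 = -/ABEFGH/- → run A
t=17: L0/L1/L2 = -/ABEFGH/- → run A
t=18: L0/L1/L2 = -/ABEFGH/- → run A
t=19: L0/L1/L2 = -/BEFGH/- → run B
t=20: L0/L1/L2 = -/BEFGH/- → run B
t=21: L0/L1/L2 = -/BEFGH/- → run B
t=22: L0/L1/L2 = -/EFGH/- → run E
t=23: L0/L1/L2 = -/EFGH/- → run E
t=24: L0/L1/L2 = -/EFGH/- → run E
t=25: L0/L1/L2 = -/EFGH/- → run E
t=26: L0/L1/L2 = -/FGH/E → run F
t=27: L0/L1/L2 = -/FGH/E → run F
t=28: L0/L1/L2 = -/GH/E → run G
t=29: L0/L1/L2 = -/GH/E → run G
t=30: L0/L1/L2 = -/H/E → run H
t=31: L0/L1/L2 = -/H/E → run H
t=32: L0/L1/L2 = -/H/E → run H
t=33: L0/L1/L2 = -/-/E → run E
t=34: L0/L1/L2 = -/-/E → run E
t=35: (idle)
t=36: (idle)
t=37: (idle)
t=38: (idle)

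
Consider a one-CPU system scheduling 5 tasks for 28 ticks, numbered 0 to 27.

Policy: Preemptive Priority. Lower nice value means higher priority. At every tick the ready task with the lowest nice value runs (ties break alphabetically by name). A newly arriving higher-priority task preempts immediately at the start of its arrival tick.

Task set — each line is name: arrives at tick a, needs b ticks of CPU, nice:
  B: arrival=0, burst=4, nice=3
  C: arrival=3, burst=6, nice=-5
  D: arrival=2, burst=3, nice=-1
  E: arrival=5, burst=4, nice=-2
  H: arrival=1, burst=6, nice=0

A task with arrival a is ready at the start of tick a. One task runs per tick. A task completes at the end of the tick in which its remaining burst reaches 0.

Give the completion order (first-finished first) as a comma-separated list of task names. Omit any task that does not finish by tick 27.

completion order = C, E, D, H, B

t=0: ready={B} → run B
t=1: ready={B,H} → run H
t=2: ready={B,D,H} → run D
t=3: ready={B,C,D,H} → run C
t=4: ready={B,C,D,H} → run C
t=5: ready={B,C,D,E,H} → run C
t=6: ready={B,C,D,E,H} → run C
t=7: ready={B,C,D,E,H} → run C
t=8: ready={B,C,D,E,H} → run C
t=9: ready={B,D,E,H} → run E
t=10: ready={B,D,E,H} → run E
t=11: ready={B,D,E,H} → run E
t=12: ready={B,D,E,H} → run E
t=13: ready={B,D,H} → run D
t=14: ready={B,D,H} → run D
t=15: ready={B,H} → run H
t=16: ready={B,H} → run H
t=17: ready={B,H} → run H
t=18: ready={B,H} → run H
t=19: ready={B,H} → run H
t=20: ready={B} → run B
t=21: ready={B} → run B
t=22: ready={B} → run B
t=23: (idle)
t=24: (idle)
t=25: (idle)
t=26: (idle)
t=27: (idle)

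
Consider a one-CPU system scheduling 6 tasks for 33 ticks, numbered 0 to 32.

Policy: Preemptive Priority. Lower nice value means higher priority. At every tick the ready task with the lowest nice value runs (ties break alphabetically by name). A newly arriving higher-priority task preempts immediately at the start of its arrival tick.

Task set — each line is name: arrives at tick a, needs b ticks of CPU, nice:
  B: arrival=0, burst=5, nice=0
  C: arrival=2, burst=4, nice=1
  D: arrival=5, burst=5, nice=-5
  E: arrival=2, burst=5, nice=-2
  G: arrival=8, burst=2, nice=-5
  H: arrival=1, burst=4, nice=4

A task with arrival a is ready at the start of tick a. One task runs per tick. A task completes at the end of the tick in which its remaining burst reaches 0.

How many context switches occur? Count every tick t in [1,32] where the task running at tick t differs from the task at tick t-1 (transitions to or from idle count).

context switches = 8

t=0: ready={B} → run B
t=1: ready={B,H} → run B
t=2: ready={B,C,E,H} → run E
t=3: ready={B,C,E,H} → run E
t=4: ready={B,C,E,H} → run E
t=5: ready={B,C,D,E,H} → run D
t=6: ready={B,C,D,E,H} → run D
t=7: ready={B,C,D,E,H} → run D
t=8: ready={B,C,D,E,G,H} → run D
t=9: ready={B,C,D,E,G,H} → run D
t=10: ready={B,C,E,G,H} → run G
t=11: ready={B,C,E,G,H} → run G
t=12: ready={B,C,E,H} → run E
t=13: ready={B,C,E,H} → run E
t=14: ready={B,C,H} → run B
t=15: ready={B,C,H} → run B
t=16: ready={B,C,H} → run B
t=17: ready={C,H} → run C
t=18: ready={C,H} → run C
t=19: ready={C,H} → run C
t=20: ready={C,H} → run C
t=21: ready={H} → run H
t=22: ready={H} → run H
t=23: ready={H} → run H
t=24: ready={H} → run H
t=25: (idle)
t=26: (idle)
t=27: (idle)
t=28: (idle)
t=29: (idle)
t=30: (idle)
t=31: (idle)
t=32: (idle)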